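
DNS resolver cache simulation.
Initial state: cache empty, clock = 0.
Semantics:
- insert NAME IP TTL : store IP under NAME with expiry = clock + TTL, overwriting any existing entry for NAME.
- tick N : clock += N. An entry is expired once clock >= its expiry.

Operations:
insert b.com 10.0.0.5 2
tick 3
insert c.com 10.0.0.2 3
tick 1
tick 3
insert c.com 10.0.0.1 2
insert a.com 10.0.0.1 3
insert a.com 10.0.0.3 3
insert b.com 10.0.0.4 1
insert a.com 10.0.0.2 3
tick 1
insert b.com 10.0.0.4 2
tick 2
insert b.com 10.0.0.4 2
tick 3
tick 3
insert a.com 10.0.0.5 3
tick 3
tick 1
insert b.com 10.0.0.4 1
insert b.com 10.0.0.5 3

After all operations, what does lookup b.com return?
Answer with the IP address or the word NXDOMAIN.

Op 1: insert b.com -> 10.0.0.5 (expiry=0+2=2). clock=0
Op 2: tick 3 -> clock=3. purged={b.com}
Op 3: insert c.com -> 10.0.0.2 (expiry=3+3=6). clock=3
Op 4: tick 1 -> clock=4.
Op 5: tick 3 -> clock=7. purged={c.com}
Op 6: insert c.com -> 10.0.0.1 (expiry=7+2=9). clock=7
Op 7: insert a.com -> 10.0.0.1 (expiry=7+3=10). clock=7
Op 8: insert a.com -> 10.0.0.3 (expiry=7+3=10). clock=7
Op 9: insert b.com -> 10.0.0.4 (expiry=7+1=8). clock=7
Op 10: insert a.com -> 10.0.0.2 (expiry=7+3=10). clock=7
Op 11: tick 1 -> clock=8. purged={b.com}
Op 12: insert b.com -> 10.0.0.4 (expiry=8+2=10). clock=8
Op 13: tick 2 -> clock=10. purged={a.com,b.com,c.com}
Op 14: insert b.com -> 10.0.0.4 (expiry=10+2=12). clock=10
Op 15: tick 3 -> clock=13. purged={b.com}
Op 16: tick 3 -> clock=16.
Op 17: insert a.com -> 10.0.0.5 (expiry=16+3=19). clock=16
Op 18: tick 3 -> clock=19. purged={a.com}
Op 19: tick 1 -> clock=20.
Op 20: insert b.com -> 10.0.0.4 (expiry=20+1=21). clock=20
Op 21: insert b.com -> 10.0.0.5 (expiry=20+3=23). clock=20
lookup b.com: present, ip=10.0.0.5 expiry=23 > clock=20

Answer: 10.0.0.5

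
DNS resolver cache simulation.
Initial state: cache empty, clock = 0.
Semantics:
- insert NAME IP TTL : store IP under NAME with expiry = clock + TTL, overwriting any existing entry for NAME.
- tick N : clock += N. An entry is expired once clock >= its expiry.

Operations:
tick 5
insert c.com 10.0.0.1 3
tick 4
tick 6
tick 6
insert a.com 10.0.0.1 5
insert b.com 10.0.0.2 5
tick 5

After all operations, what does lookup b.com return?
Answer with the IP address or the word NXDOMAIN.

Answer: NXDOMAIN

Derivation:
Op 1: tick 5 -> clock=5.
Op 2: insert c.com -> 10.0.0.1 (expiry=5+3=8). clock=5
Op 3: tick 4 -> clock=9. purged={c.com}
Op 4: tick 6 -> clock=15.
Op 5: tick 6 -> clock=21.
Op 6: insert a.com -> 10.0.0.1 (expiry=21+5=26). clock=21
Op 7: insert b.com -> 10.0.0.2 (expiry=21+5=26). clock=21
Op 8: tick 5 -> clock=26. purged={a.com,b.com}
lookup b.com: not in cache (expired or never inserted)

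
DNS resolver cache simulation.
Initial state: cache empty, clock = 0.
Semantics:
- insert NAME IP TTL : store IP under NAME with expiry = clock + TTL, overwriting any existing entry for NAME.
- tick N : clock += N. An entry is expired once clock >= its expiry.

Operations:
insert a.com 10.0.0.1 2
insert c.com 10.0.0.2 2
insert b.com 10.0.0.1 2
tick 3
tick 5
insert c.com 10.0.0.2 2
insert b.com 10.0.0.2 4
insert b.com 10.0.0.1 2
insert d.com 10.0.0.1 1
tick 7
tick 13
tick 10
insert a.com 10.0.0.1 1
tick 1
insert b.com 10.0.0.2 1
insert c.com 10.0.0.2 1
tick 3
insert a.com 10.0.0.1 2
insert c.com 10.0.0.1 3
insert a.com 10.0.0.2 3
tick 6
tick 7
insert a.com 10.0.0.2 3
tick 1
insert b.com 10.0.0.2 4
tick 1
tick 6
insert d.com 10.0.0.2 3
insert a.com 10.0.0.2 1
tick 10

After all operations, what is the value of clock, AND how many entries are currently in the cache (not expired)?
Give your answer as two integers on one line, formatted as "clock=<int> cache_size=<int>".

Op 1: insert a.com -> 10.0.0.1 (expiry=0+2=2). clock=0
Op 2: insert c.com -> 10.0.0.2 (expiry=0+2=2). clock=0
Op 3: insert b.com -> 10.0.0.1 (expiry=0+2=2). clock=0
Op 4: tick 3 -> clock=3. purged={a.com,b.com,c.com}
Op 5: tick 5 -> clock=8.
Op 6: insert c.com -> 10.0.0.2 (expiry=8+2=10). clock=8
Op 7: insert b.com -> 10.0.0.2 (expiry=8+4=12). clock=8
Op 8: insert b.com -> 10.0.0.1 (expiry=8+2=10). clock=8
Op 9: insert d.com -> 10.0.0.1 (expiry=8+1=9). clock=8
Op 10: tick 7 -> clock=15. purged={b.com,c.com,d.com}
Op 11: tick 13 -> clock=28.
Op 12: tick 10 -> clock=38.
Op 13: insert a.com -> 10.0.0.1 (expiry=38+1=39). clock=38
Op 14: tick 1 -> clock=39. purged={a.com}
Op 15: insert b.com -> 10.0.0.2 (expiry=39+1=40). clock=39
Op 16: insert c.com -> 10.0.0.2 (expiry=39+1=40). clock=39
Op 17: tick 3 -> clock=42. purged={b.com,c.com}
Op 18: insert a.com -> 10.0.0.1 (expiry=42+2=44). clock=42
Op 19: insert c.com -> 10.0.0.1 (expiry=42+3=45). clock=42
Op 20: insert a.com -> 10.0.0.2 (expiry=42+3=45). clock=42
Op 21: tick 6 -> clock=48. purged={a.com,c.com}
Op 22: tick 7 -> clock=55.
Op 23: insert a.com -> 10.0.0.2 (expiry=55+3=58). clock=55
Op 24: tick 1 -> clock=56.
Op 25: insert b.com -> 10.0.0.2 (expiry=56+4=60). clock=56
Op 26: tick 1 -> clock=57.
Op 27: tick 6 -> clock=63. purged={a.com,b.com}
Op 28: insert d.com -> 10.0.0.2 (expiry=63+3=66). clock=63
Op 29: insert a.com -> 10.0.0.2 (expiry=63+1=64). clock=63
Op 30: tick 10 -> clock=73. purged={a.com,d.com}
Final clock = 73
Final cache (unexpired): {} -> size=0

Answer: clock=73 cache_size=0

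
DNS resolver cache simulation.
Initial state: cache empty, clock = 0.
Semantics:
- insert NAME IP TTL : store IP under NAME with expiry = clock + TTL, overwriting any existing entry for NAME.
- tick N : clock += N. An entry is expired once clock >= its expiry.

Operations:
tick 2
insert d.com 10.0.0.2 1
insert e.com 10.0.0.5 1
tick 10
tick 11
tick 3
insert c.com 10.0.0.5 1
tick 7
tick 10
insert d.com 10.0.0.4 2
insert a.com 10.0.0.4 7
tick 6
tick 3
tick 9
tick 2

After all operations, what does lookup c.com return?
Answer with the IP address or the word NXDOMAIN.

Op 1: tick 2 -> clock=2.
Op 2: insert d.com -> 10.0.0.2 (expiry=2+1=3). clock=2
Op 3: insert e.com -> 10.0.0.5 (expiry=2+1=3). clock=2
Op 4: tick 10 -> clock=12. purged={d.com,e.com}
Op 5: tick 11 -> clock=23.
Op 6: tick 3 -> clock=26.
Op 7: insert c.com -> 10.0.0.5 (expiry=26+1=27). clock=26
Op 8: tick 7 -> clock=33. purged={c.com}
Op 9: tick 10 -> clock=43.
Op 10: insert d.com -> 10.0.0.4 (expiry=43+2=45). clock=43
Op 11: insert a.com -> 10.0.0.4 (expiry=43+7=50). clock=43
Op 12: tick 6 -> clock=49. purged={d.com}
Op 13: tick 3 -> clock=52. purged={a.com}
Op 14: tick 9 -> clock=61.
Op 15: tick 2 -> clock=63.
lookup c.com: not in cache (expired or never inserted)

Answer: NXDOMAIN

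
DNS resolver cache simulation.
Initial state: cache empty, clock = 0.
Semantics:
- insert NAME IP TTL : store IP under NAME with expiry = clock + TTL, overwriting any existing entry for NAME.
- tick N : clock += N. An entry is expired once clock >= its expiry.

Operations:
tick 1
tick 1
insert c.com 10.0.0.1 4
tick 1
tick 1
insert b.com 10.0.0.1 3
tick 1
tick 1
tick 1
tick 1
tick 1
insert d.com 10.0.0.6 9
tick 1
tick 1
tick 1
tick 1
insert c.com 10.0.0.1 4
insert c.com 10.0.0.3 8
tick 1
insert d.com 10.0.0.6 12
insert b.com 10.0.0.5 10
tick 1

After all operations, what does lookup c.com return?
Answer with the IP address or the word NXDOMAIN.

Op 1: tick 1 -> clock=1.
Op 2: tick 1 -> clock=2.
Op 3: insert c.com -> 10.0.0.1 (expiry=2+4=6). clock=2
Op 4: tick 1 -> clock=3.
Op 5: tick 1 -> clock=4.
Op 6: insert b.com -> 10.0.0.1 (expiry=4+3=7). clock=4
Op 7: tick 1 -> clock=5.
Op 8: tick 1 -> clock=6. purged={c.com}
Op 9: tick 1 -> clock=7. purged={b.com}
Op 10: tick 1 -> clock=8.
Op 11: tick 1 -> clock=9.
Op 12: insert d.com -> 10.0.0.6 (expiry=9+9=18). clock=9
Op 13: tick 1 -> clock=10.
Op 14: tick 1 -> clock=11.
Op 15: tick 1 -> clock=12.
Op 16: tick 1 -> clock=13.
Op 17: insert c.com -> 10.0.0.1 (expiry=13+4=17). clock=13
Op 18: insert c.com -> 10.0.0.3 (expiry=13+8=21). clock=13
Op 19: tick 1 -> clock=14.
Op 20: insert d.com -> 10.0.0.6 (expiry=14+12=26). clock=14
Op 21: insert b.com -> 10.0.0.5 (expiry=14+10=24). clock=14
Op 22: tick 1 -> clock=15.
lookup c.com: present, ip=10.0.0.3 expiry=21 > clock=15

Answer: 10.0.0.3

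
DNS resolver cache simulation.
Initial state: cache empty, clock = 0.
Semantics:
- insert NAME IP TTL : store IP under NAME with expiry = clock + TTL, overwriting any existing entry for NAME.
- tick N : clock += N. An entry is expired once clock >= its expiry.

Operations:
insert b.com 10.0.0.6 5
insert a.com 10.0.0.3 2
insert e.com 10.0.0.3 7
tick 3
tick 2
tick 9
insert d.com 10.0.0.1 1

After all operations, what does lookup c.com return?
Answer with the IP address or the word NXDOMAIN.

Answer: NXDOMAIN

Derivation:
Op 1: insert b.com -> 10.0.0.6 (expiry=0+5=5). clock=0
Op 2: insert a.com -> 10.0.0.3 (expiry=0+2=2). clock=0
Op 3: insert e.com -> 10.0.0.3 (expiry=0+7=7). clock=0
Op 4: tick 3 -> clock=3. purged={a.com}
Op 5: tick 2 -> clock=5. purged={b.com}
Op 6: tick 9 -> clock=14. purged={e.com}
Op 7: insert d.com -> 10.0.0.1 (expiry=14+1=15). clock=14
lookup c.com: not in cache (expired or never inserted)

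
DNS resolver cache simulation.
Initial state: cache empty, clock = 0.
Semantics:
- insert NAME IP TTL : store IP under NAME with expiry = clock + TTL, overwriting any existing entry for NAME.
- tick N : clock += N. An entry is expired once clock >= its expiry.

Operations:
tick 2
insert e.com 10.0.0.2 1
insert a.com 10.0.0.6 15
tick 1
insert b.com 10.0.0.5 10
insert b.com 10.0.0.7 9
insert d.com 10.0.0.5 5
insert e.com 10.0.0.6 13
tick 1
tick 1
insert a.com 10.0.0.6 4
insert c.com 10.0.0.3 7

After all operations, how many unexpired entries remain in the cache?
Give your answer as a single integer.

Answer: 5

Derivation:
Op 1: tick 2 -> clock=2.
Op 2: insert e.com -> 10.0.0.2 (expiry=2+1=3). clock=2
Op 3: insert a.com -> 10.0.0.6 (expiry=2+15=17). clock=2
Op 4: tick 1 -> clock=3. purged={e.com}
Op 5: insert b.com -> 10.0.0.5 (expiry=3+10=13). clock=3
Op 6: insert b.com -> 10.0.0.7 (expiry=3+9=12). clock=3
Op 7: insert d.com -> 10.0.0.5 (expiry=3+5=8). clock=3
Op 8: insert e.com -> 10.0.0.6 (expiry=3+13=16). clock=3
Op 9: tick 1 -> clock=4.
Op 10: tick 1 -> clock=5.
Op 11: insert a.com -> 10.0.0.6 (expiry=5+4=9). clock=5
Op 12: insert c.com -> 10.0.0.3 (expiry=5+7=12). clock=5
Final cache (unexpired): {a.com,b.com,c.com,d.com,e.com} -> size=5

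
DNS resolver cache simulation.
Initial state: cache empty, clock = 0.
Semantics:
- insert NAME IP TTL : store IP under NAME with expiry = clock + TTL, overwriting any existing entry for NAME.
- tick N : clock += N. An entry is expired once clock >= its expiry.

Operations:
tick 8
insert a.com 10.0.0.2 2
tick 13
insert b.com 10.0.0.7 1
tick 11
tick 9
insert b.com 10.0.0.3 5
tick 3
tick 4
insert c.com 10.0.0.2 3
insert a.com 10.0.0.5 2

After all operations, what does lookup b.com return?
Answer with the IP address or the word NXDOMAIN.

Op 1: tick 8 -> clock=8.
Op 2: insert a.com -> 10.0.0.2 (expiry=8+2=10). clock=8
Op 3: tick 13 -> clock=21. purged={a.com}
Op 4: insert b.com -> 10.0.0.7 (expiry=21+1=22). clock=21
Op 5: tick 11 -> clock=32. purged={b.com}
Op 6: tick 9 -> clock=41.
Op 7: insert b.com -> 10.0.0.3 (expiry=41+5=46). clock=41
Op 8: tick 3 -> clock=44.
Op 9: tick 4 -> clock=48. purged={b.com}
Op 10: insert c.com -> 10.0.0.2 (expiry=48+3=51). clock=48
Op 11: insert a.com -> 10.0.0.5 (expiry=48+2=50). clock=48
lookup b.com: not in cache (expired or never inserted)

Answer: NXDOMAIN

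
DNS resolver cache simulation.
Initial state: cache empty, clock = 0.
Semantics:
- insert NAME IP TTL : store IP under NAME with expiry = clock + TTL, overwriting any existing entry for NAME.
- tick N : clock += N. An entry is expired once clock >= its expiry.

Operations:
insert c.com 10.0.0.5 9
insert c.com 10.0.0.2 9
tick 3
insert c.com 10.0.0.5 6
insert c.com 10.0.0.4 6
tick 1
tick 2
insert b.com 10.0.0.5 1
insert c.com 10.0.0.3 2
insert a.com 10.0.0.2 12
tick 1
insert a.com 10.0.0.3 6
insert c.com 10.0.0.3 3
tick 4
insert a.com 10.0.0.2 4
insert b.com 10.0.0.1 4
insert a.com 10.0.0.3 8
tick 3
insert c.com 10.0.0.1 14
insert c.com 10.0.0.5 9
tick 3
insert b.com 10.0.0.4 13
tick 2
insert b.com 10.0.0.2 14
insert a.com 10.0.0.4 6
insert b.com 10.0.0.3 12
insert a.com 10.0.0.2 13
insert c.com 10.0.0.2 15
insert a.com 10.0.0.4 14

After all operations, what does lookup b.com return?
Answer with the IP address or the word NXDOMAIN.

Op 1: insert c.com -> 10.0.0.5 (expiry=0+9=9). clock=0
Op 2: insert c.com -> 10.0.0.2 (expiry=0+9=9). clock=0
Op 3: tick 3 -> clock=3.
Op 4: insert c.com -> 10.0.0.5 (expiry=3+6=9). clock=3
Op 5: insert c.com -> 10.0.0.4 (expiry=3+6=9). clock=3
Op 6: tick 1 -> clock=4.
Op 7: tick 2 -> clock=6.
Op 8: insert b.com -> 10.0.0.5 (expiry=6+1=7). clock=6
Op 9: insert c.com -> 10.0.0.3 (expiry=6+2=8). clock=6
Op 10: insert a.com -> 10.0.0.2 (expiry=6+12=18). clock=6
Op 11: tick 1 -> clock=7. purged={b.com}
Op 12: insert a.com -> 10.0.0.3 (expiry=7+6=13). clock=7
Op 13: insert c.com -> 10.0.0.3 (expiry=7+3=10). clock=7
Op 14: tick 4 -> clock=11. purged={c.com}
Op 15: insert a.com -> 10.0.0.2 (expiry=11+4=15). clock=11
Op 16: insert b.com -> 10.0.0.1 (expiry=11+4=15). clock=11
Op 17: insert a.com -> 10.0.0.3 (expiry=11+8=19). clock=11
Op 18: tick 3 -> clock=14.
Op 19: insert c.com -> 10.0.0.1 (expiry=14+14=28). clock=14
Op 20: insert c.com -> 10.0.0.5 (expiry=14+9=23). clock=14
Op 21: tick 3 -> clock=17. purged={b.com}
Op 22: insert b.com -> 10.0.0.4 (expiry=17+13=30). clock=17
Op 23: tick 2 -> clock=19. purged={a.com}
Op 24: insert b.com -> 10.0.0.2 (expiry=19+14=33). clock=19
Op 25: insert a.com -> 10.0.0.4 (expiry=19+6=25). clock=19
Op 26: insert b.com -> 10.0.0.3 (expiry=19+12=31). clock=19
Op 27: insert a.com -> 10.0.0.2 (expiry=19+13=32). clock=19
Op 28: insert c.com -> 10.0.0.2 (expiry=19+15=34). clock=19
Op 29: insert a.com -> 10.0.0.4 (expiry=19+14=33). clock=19
lookup b.com: present, ip=10.0.0.3 expiry=31 > clock=19

Answer: 10.0.0.3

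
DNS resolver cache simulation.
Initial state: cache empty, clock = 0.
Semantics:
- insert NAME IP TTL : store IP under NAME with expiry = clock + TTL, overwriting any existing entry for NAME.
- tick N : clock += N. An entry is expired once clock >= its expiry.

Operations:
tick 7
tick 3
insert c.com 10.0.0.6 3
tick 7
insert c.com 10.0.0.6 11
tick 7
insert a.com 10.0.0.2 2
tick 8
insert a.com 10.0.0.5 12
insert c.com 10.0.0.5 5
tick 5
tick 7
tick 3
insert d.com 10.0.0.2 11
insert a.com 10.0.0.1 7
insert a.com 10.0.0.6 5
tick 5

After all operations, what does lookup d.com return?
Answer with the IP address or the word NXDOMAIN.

Answer: 10.0.0.2

Derivation:
Op 1: tick 7 -> clock=7.
Op 2: tick 3 -> clock=10.
Op 3: insert c.com -> 10.0.0.6 (expiry=10+3=13). clock=10
Op 4: tick 7 -> clock=17. purged={c.com}
Op 5: insert c.com -> 10.0.0.6 (expiry=17+11=28). clock=17
Op 6: tick 7 -> clock=24.
Op 7: insert a.com -> 10.0.0.2 (expiry=24+2=26). clock=24
Op 8: tick 8 -> clock=32. purged={a.com,c.com}
Op 9: insert a.com -> 10.0.0.5 (expiry=32+12=44). clock=32
Op 10: insert c.com -> 10.0.0.5 (expiry=32+5=37). clock=32
Op 11: tick 5 -> clock=37. purged={c.com}
Op 12: tick 7 -> clock=44. purged={a.com}
Op 13: tick 3 -> clock=47.
Op 14: insert d.com -> 10.0.0.2 (expiry=47+11=58). clock=47
Op 15: insert a.com -> 10.0.0.1 (expiry=47+7=54). clock=47
Op 16: insert a.com -> 10.0.0.6 (expiry=47+5=52). clock=47
Op 17: tick 5 -> clock=52. purged={a.com}
lookup d.com: present, ip=10.0.0.2 expiry=58 > clock=52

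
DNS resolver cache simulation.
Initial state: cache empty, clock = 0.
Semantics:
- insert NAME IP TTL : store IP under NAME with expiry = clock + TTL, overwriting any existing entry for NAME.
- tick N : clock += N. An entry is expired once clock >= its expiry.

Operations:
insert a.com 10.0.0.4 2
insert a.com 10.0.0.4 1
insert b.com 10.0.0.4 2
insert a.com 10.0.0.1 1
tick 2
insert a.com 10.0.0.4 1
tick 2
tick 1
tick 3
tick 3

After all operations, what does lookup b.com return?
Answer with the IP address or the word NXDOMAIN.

Op 1: insert a.com -> 10.0.0.4 (expiry=0+2=2). clock=0
Op 2: insert a.com -> 10.0.0.4 (expiry=0+1=1). clock=0
Op 3: insert b.com -> 10.0.0.4 (expiry=0+2=2). clock=0
Op 4: insert a.com -> 10.0.0.1 (expiry=0+1=1). clock=0
Op 5: tick 2 -> clock=2. purged={a.com,b.com}
Op 6: insert a.com -> 10.0.0.4 (expiry=2+1=3). clock=2
Op 7: tick 2 -> clock=4. purged={a.com}
Op 8: tick 1 -> clock=5.
Op 9: tick 3 -> clock=8.
Op 10: tick 3 -> clock=11.
lookup b.com: not in cache (expired or never inserted)

Answer: NXDOMAIN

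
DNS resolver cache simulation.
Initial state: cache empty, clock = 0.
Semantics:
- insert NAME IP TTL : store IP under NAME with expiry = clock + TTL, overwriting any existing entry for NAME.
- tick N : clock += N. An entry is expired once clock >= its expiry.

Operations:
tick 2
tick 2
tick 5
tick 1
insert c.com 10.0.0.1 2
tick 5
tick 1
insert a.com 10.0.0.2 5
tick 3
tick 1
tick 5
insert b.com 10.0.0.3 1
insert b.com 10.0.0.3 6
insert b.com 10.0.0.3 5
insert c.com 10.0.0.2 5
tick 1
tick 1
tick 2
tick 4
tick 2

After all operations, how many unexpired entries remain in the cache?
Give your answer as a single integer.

Op 1: tick 2 -> clock=2.
Op 2: tick 2 -> clock=4.
Op 3: tick 5 -> clock=9.
Op 4: tick 1 -> clock=10.
Op 5: insert c.com -> 10.0.0.1 (expiry=10+2=12). clock=10
Op 6: tick 5 -> clock=15. purged={c.com}
Op 7: tick 1 -> clock=16.
Op 8: insert a.com -> 10.0.0.2 (expiry=16+5=21). clock=16
Op 9: tick 3 -> clock=19.
Op 10: tick 1 -> clock=20.
Op 11: tick 5 -> clock=25. purged={a.com}
Op 12: insert b.com -> 10.0.0.3 (expiry=25+1=26). clock=25
Op 13: insert b.com -> 10.0.0.3 (expiry=25+6=31). clock=25
Op 14: insert b.com -> 10.0.0.3 (expiry=25+5=30). clock=25
Op 15: insert c.com -> 10.0.0.2 (expiry=25+5=30). clock=25
Op 16: tick 1 -> clock=26.
Op 17: tick 1 -> clock=27.
Op 18: tick 2 -> clock=29.
Op 19: tick 4 -> clock=33. purged={b.com,c.com}
Op 20: tick 2 -> clock=35.
Final cache (unexpired): {} -> size=0

Answer: 0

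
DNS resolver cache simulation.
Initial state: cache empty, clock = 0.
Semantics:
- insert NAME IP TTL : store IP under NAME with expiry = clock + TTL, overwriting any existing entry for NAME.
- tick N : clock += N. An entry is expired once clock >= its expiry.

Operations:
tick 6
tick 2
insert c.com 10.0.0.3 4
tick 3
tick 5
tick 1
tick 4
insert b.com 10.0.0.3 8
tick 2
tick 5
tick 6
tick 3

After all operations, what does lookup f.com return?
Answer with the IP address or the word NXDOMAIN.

Answer: NXDOMAIN

Derivation:
Op 1: tick 6 -> clock=6.
Op 2: tick 2 -> clock=8.
Op 3: insert c.com -> 10.0.0.3 (expiry=8+4=12). clock=8
Op 4: tick 3 -> clock=11.
Op 5: tick 5 -> clock=16. purged={c.com}
Op 6: tick 1 -> clock=17.
Op 7: tick 4 -> clock=21.
Op 8: insert b.com -> 10.0.0.3 (expiry=21+8=29). clock=21
Op 9: tick 2 -> clock=23.
Op 10: tick 5 -> clock=28.
Op 11: tick 6 -> clock=34. purged={b.com}
Op 12: tick 3 -> clock=37.
lookup f.com: not in cache (expired or never inserted)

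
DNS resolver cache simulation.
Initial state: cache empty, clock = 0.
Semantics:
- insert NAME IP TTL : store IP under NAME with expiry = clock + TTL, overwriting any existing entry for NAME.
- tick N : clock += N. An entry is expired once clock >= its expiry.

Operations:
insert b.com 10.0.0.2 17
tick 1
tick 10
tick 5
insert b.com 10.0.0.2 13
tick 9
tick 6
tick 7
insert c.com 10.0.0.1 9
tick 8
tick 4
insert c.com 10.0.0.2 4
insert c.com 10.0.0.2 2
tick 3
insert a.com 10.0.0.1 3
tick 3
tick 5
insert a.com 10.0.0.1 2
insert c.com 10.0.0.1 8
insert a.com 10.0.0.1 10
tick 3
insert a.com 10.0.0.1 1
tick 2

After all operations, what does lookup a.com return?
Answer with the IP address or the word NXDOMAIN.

Answer: NXDOMAIN

Derivation:
Op 1: insert b.com -> 10.0.0.2 (expiry=0+17=17). clock=0
Op 2: tick 1 -> clock=1.
Op 3: tick 10 -> clock=11.
Op 4: tick 5 -> clock=16.
Op 5: insert b.com -> 10.0.0.2 (expiry=16+13=29). clock=16
Op 6: tick 9 -> clock=25.
Op 7: tick 6 -> clock=31. purged={b.com}
Op 8: tick 7 -> clock=38.
Op 9: insert c.com -> 10.0.0.1 (expiry=38+9=47). clock=38
Op 10: tick 8 -> clock=46.
Op 11: tick 4 -> clock=50. purged={c.com}
Op 12: insert c.com -> 10.0.0.2 (expiry=50+4=54). clock=50
Op 13: insert c.com -> 10.0.0.2 (expiry=50+2=52). clock=50
Op 14: tick 3 -> clock=53. purged={c.com}
Op 15: insert a.com -> 10.0.0.1 (expiry=53+3=56). clock=53
Op 16: tick 3 -> clock=56. purged={a.com}
Op 17: tick 5 -> clock=61.
Op 18: insert a.com -> 10.0.0.1 (expiry=61+2=63). clock=61
Op 19: insert c.com -> 10.0.0.1 (expiry=61+8=69). clock=61
Op 20: insert a.com -> 10.0.0.1 (expiry=61+10=71). clock=61
Op 21: tick 3 -> clock=64.
Op 22: insert a.com -> 10.0.0.1 (expiry=64+1=65). clock=64
Op 23: tick 2 -> clock=66. purged={a.com}
lookup a.com: not in cache (expired or never inserted)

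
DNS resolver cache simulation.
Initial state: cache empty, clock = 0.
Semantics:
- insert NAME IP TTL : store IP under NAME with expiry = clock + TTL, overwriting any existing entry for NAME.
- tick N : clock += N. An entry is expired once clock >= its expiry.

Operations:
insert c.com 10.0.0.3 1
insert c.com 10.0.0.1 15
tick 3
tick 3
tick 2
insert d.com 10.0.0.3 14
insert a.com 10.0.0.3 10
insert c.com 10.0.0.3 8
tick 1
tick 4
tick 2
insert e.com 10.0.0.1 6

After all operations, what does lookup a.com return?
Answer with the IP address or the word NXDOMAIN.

Op 1: insert c.com -> 10.0.0.3 (expiry=0+1=1). clock=0
Op 2: insert c.com -> 10.0.0.1 (expiry=0+15=15). clock=0
Op 3: tick 3 -> clock=3.
Op 4: tick 3 -> clock=6.
Op 5: tick 2 -> clock=8.
Op 6: insert d.com -> 10.0.0.3 (expiry=8+14=22). clock=8
Op 7: insert a.com -> 10.0.0.3 (expiry=8+10=18). clock=8
Op 8: insert c.com -> 10.0.0.3 (expiry=8+8=16). clock=8
Op 9: tick 1 -> clock=9.
Op 10: tick 4 -> clock=13.
Op 11: tick 2 -> clock=15.
Op 12: insert e.com -> 10.0.0.1 (expiry=15+6=21). clock=15
lookup a.com: present, ip=10.0.0.3 expiry=18 > clock=15

Answer: 10.0.0.3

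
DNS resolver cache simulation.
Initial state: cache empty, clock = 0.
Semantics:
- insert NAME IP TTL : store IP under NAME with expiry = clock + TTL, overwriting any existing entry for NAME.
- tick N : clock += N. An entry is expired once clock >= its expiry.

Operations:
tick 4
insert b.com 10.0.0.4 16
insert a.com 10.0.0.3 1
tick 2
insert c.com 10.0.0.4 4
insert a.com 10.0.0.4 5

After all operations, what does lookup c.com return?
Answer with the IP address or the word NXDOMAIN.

Answer: 10.0.0.4

Derivation:
Op 1: tick 4 -> clock=4.
Op 2: insert b.com -> 10.0.0.4 (expiry=4+16=20). clock=4
Op 3: insert a.com -> 10.0.0.3 (expiry=4+1=5). clock=4
Op 4: tick 2 -> clock=6. purged={a.com}
Op 5: insert c.com -> 10.0.0.4 (expiry=6+4=10). clock=6
Op 6: insert a.com -> 10.0.0.4 (expiry=6+5=11). clock=6
lookup c.com: present, ip=10.0.0.4 expiry=10 > clock=6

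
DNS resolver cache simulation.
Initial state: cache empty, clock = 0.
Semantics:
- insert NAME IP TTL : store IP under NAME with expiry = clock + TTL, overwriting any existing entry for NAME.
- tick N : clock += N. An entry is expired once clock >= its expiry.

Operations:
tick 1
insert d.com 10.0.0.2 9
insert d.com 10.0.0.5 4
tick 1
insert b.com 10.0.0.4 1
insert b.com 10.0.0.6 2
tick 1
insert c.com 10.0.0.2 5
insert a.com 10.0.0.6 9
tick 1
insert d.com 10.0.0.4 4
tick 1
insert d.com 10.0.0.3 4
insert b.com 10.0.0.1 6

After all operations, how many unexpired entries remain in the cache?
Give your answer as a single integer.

Answer: 4

Derivation:
Op 1: tick 1 -> clock=1.
Op 2: insert d.com -> 10.0.0.2 (expiry=1+9=10). clock=1
Op 3: insert d.com -> 10.0.0.5 (expiry=1+4=5). clock=1
Op 4: tick 1 -> clock=2.
Op 5: insert b.com -> 10.0.0.4 (expiry=2+1=3). clock=2
Op 6: insert b.com -> 10.0.0.6 (expiry=2+2=4). clock=2
Op 7: tick 1 -> clock=3.
Op 8: insert c.com -> 10.0.0.2 (expiry=3+5=8). clock=3
Op 9: insert a.com -> 10.0.0.6 (expiry=3+9=12). clock=3
Op 10: tick 1 -> clock=4. purged={b.com}
Op 11: insert d.com -> 10.0.0.4 (expiry=4+4=8). clock=4
Op 12: tick 1 -> clock=5.
Op 13: insert d.com -> 10.0.0.3 (expiry=5+4=9). clock=5
Op 14: insert b.com -> 10.0.0.1 (expiry=5+6=11). clock=5
Final cache (unexpired): {a.com,b.com,c.com,d.com} -> size=4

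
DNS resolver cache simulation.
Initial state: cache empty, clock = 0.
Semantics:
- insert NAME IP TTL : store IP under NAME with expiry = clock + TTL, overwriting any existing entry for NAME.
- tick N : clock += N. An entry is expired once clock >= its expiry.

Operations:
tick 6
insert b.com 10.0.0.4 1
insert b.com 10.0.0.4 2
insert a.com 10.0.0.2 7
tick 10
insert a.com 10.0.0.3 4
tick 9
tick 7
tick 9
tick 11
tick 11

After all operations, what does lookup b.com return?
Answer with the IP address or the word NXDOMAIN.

Answer: NXDOMAIN

Derivation:
Op 1: tick 6 -> clock=6.
Op 2: insert b.com -> 10.0.0.4 (expiry=6+1=7). clock=6
Op 3: insert b.com -> 10.0.0.4 (expiry=6+2=8). clock=6
Op 4: insert a.com -> 10.0.0.2 (expiry=6+7=13). clock=6
Op 5: tick 10 -> clock=16. purged={a.com,b.com}
Op 6: insert a.com -> 10.0.0.3 (expiry=16+4=20). clock=16
Op 7: tick 9 -> clock=25. purged={a.com}
Op 8: tick 7 -> clock=32.
Op 9: tick 9 -> clock=41.
Op 10: tick 11 -> clock=52.
Op 11: tick 11 -> clock=63.
lookup b.com: not in cache (expired or never inserted)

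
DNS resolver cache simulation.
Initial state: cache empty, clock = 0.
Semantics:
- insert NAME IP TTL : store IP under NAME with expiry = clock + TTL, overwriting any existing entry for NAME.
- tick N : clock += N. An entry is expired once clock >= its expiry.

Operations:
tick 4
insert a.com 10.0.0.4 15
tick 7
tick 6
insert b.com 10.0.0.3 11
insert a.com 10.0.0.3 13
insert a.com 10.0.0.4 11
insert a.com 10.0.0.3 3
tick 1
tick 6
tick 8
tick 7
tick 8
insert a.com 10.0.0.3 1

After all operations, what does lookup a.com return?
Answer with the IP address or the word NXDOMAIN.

Answer: 10.0.0.3

Derivation:
Op 1: tick 4 -> clock=4.
Op 2: insert a.com -> 10.0.0.4 (expiry=4+15=19). clock=4
Op 3: tick 7 -> clock=11.
Op 4: tick 6 -> clock=17.
Op 5: insert b.com -> 10.0.0.3 (expiry=17+11=28). clock=17
Op 6: insert a.com -> 10.0.0.3 (expiry=17+13=30). clock=17
Op 7: insert a.com -> 10.0.0.4 (expiry=17+11=28). clock=17
Op 8: insert a.com -> 10.0.0.3 (expiry=17+3=20). clock=17
Op 9: tick 1 -> clock=18.
Op 10: tick 6 -> clock=24. purged={a.com}
Op 11: tick 8 -> clock=32. purged={b.com}
Op 12: tick 7 -> clock=39.
Op 13: tick 8 -> clock=47.
Op 14: insert a.com -> 10.0.0.3 (expiry=47+1=48). clock=47
lookup a.com: present, ip=10.0.0.3 expiry=48 > clock=47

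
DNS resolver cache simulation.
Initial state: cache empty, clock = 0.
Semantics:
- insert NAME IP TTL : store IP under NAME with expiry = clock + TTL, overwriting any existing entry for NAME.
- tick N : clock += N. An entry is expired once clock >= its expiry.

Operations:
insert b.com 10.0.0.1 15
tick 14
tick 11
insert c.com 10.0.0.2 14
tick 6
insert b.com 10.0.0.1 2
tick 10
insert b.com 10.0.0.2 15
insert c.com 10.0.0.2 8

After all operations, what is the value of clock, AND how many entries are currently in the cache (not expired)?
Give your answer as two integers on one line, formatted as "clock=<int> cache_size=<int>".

Op 1: insert b.com -> 10.0.0.1 (expiry=0+15=15). clock=0
Op 2: tick 14 -> clock=14.
Op 3: tick 11 -> clock=25. purged={b.com}
Op 4: insert c.com -> 10.0.0.2 (expiry=25+14=39). clock=25
Op 5: tick 6 -> clock=31.
Op 6: insert b.com -> 10.0.0.1 (expiry=31+2=33). clock=31
Op 7: tick 10 -> clock=41. purged={b.com,c.com}
Op 8: insert b.com -> 10.0.0.2 (expiry=41+15=56). clock=41
Op 9: insert c.com -> 10.0.0.2 (expiry=41+8=49). clock=41
Final clock = 41
Final cache (unexpired): {b.com,c.com} -> size=2

Answer: clock=41 cache_size=2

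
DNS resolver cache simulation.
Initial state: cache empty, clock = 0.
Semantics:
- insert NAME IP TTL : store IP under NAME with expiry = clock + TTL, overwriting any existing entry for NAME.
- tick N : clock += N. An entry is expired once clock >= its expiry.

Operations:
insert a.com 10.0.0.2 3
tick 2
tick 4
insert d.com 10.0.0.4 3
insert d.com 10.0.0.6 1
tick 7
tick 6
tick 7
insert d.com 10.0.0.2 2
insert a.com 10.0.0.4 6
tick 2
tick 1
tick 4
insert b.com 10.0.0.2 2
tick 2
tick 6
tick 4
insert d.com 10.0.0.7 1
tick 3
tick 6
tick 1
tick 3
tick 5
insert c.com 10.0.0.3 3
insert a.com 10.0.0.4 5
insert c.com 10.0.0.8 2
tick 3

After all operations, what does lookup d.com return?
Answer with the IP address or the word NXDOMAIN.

Answer: NXDOMAIN

Derivation:
Op 1: insert a.com -> 10.0.0.2 (expiry=0+3=3). clock=0
Op 2: tick 2 -> clock=2.
Op 3: tick 4 -> clock=6. purged={a.com}
Op 4: insert d.com -> 10.0.0.4 (expiry=6+3=9). clock=6
Op 5: insert d.com -> 10.0.0.6 (expiry=6+1=7). clock=6
Op 6: tick 7 -> clock=13. purged={d.com}
Op 7: tick 6 -> clock=19.
Op 8: tick 7 -> clock=26.
Op 9: insert d.com -> 10.0.0.2 (expiry=26+2=28). clock=26
Op 10: insert a.com -> 10.0.0.4 (expiry=26+6=32). clock=26
Op 11: tick 2 -> clock=28. purged={d.com}
Op 12: tick 1 -> clock=29.
Op 13: tick 4 -> clock=33. purged={a.com}
Op 14: insert b.com -> 10.0.0.2 (expiry=33+2=35). clock=33
Op 15: tick 2 -> clock=35. purged={b.com}
Op 16: tick 6 -> clock=41.
Op 17: tick 4 -> clock=45.
Op 18: insert d.com -> 10.0.0.7 (expiry=45+1=46). clock=45
Op 19: tick 3 -> clock=48. purged={d.com}
Op 20: tick 6 -> clock=54.
Op 21: tick 1 -> clock=55.
Op 22: tick 3 -> clock=58.
Op 23: tick 5 -> clock=63.
Op 24: insert c.com -> 10.0.0.3 (expiry=63+3=66). clock=63
Op 25: insert a.com -> 10.0.0.4 (expiry=63+5=68). clock=63
Op 26: insert c.com -> 10.0.0.8 (expiry=63+2=65). clock=63
Op 27: tick 3 -> clock=66. purged={c.com}
lookup d.com: not in cache (expired or never inserted)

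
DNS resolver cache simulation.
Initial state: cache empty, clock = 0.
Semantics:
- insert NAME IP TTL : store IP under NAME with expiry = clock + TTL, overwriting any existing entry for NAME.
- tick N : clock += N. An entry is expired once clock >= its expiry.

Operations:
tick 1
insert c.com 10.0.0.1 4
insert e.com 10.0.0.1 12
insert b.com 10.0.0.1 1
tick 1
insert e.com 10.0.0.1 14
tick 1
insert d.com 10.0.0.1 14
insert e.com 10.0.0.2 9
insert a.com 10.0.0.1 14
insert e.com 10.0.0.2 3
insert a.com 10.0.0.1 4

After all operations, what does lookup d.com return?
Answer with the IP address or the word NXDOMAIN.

Op 1: tick 1 -> clock=1.
Op 2: insert c.com -> 10.0.0.1 (expiry=1+4=5). clock=1
Op 3: insert e.com -> 10.0.0.1 (expiry=1+12=13). clock=1
Op 4: insert b.com -> 10.0.0.1 (expiry=1+1=2). clock=1
Op 5: tick 1 -> clock=2. purged={b.com}
Op 6: insert e.com -> 10.0.0.1 (expiry=2+14=16). clock=2
Op 7: tick 1 -> clock=3.
Op 8: insert d.com -> 10.0.0.1 (expiry=3+14=17). clock=3
Op 9: insert e.com -> 10.0.0.2 (expiry=3+9=12). clock=3
Op 10: insert a.com -> 10.0.0.1 (expiry=3+14=17). clock=3
Op 11: insert e.com -> 10.0.0.2 (expiry=3+3=6). clock=3
Op 12: insert a.com -> 10.0.0.1 (expiry=3+4=7). clock=3
lookup d.com: present, ip=10.0.0.1 expiry=17 > clock=3

Answer: 10.0.0.1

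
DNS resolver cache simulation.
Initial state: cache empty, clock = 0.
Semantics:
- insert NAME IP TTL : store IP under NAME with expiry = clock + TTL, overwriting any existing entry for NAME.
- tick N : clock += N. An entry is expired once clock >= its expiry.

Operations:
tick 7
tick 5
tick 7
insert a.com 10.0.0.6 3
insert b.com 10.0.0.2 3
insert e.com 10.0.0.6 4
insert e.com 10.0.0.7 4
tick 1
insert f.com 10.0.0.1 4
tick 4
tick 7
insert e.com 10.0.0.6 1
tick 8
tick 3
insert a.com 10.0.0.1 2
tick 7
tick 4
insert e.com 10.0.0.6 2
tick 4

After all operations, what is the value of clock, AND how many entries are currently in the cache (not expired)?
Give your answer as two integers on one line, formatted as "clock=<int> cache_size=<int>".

Op 1: tick 7 -> clock=7.
Op 2: tick 5 -> clock=12.
Op 3: tick 7 -> clock=19.
Op 4: insert a.com -> 10.0.0.6 (expiry=19+3=22). clock=19
Op 5: insert b.com -> 10.0.0.2 (expiry=19+3=22). clock=19
Op 6: insert e.com -> 10.0.0.6 (expiry=19+4=23). clock=19
Op 7: insert e.com -> 10.0.0.7 (expiry=19+4=23). clock=19
Op 8: tick 1 -> clock=20.
Op 9: insert f.com -> 10.0.0.1 (expiry=20+4=24). clock=20
Op 10: tick 4 -> clock=24. purged={a.com,b.com,e.com,f.com}
Op 11: tick 7 -> clock=31.
Op 12: insert e.com -> 10.0.0.6 (expiry=31+1=32). clock=31
Op 13: tick 8 -> clock=39. purged={e.com}
Op 14: tick 3 -> clock=42.
Op 15: insert a.com -> 10.0.0.1 (expiry=42+2=44). clock=42
Op 16: tick 7 -> clock=49. purged={a.com}
Op 17: tick 4 -> clock=53.
Op 18: insert e.com -> 10.0.0.6 (expiry=53+2=55). clock=53
Op 19: tick 4 -> clock=57. purged={e.com}
Final clock = 57
Final cache (unexpired): {} -> size=0

Answer: clock=57 cache_size=0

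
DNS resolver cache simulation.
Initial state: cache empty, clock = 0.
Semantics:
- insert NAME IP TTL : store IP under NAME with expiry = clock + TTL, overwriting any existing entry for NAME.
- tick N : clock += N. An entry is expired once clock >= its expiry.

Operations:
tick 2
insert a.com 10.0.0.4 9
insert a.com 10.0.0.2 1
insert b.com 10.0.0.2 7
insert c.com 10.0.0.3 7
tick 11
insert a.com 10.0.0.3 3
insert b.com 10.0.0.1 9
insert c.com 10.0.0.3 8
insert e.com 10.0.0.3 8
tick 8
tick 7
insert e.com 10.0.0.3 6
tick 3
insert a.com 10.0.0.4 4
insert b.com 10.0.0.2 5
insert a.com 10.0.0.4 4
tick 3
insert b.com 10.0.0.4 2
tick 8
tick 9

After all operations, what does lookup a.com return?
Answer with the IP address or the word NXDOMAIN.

Answer: NXDOMAIN

Derivation:
Op 1: tick 2 -> clock=2.
Op 2: insert a.com -> 10.0.0.4 (expiry=2+9=11). clock=2
Op 3: insert a.com -> 10.0.0.2 (expiry=2+1=3). clock=2
Op 4: insert b.com -> 10.0.0.2 (expiry=2+7=9). clock=2
Op 5: insert c.com -> 10.0.0.3 (expiry=2+7=9). clock=2
Op 6: tick 11 -> clock=13. purged={a.com,b.com,c.com}
Op 7: insert a.com -> 10.0.0.3 (expiry=13+3=16). clock=13
Op 8: insert b.com -> 10.0.0.1 (expiry=13+9=22). clock=13
Op 9: insert c.com -> 10.0.0.3 (expiry=13+8=21). clock=13
Op 10: insert e.com -> 10.0.0.3 (expiry=13+8=21). clock=13
Op 11: tick 8 -> clock=21. purged={a.com,c.com,e.com}
Op 12: tick 7 -> clock=28. purged={b.com}
Op 13: insert e.com -> 10.0.0.3 (expiry=28+6=34). clock=28
Op 14: tick 3 -> clock=31.
Op 15: insert a.com -> 10.0.0.4 (expiry=31+4=35). clock=31
Op 16: insert b.com -> 10.0.0.2 (expiry=31+5=36). clock=31
Op 17: insert a.com -> 10.0.0.4 (expiry=31+4=35). clock=31
Op 18: tick 3 -> clock=34. purged={e.com}
Op 19: insert b.com -> 10.0.0.4 (expiry=34+2=36). clock=34
Op 20: tick 8 -> clock=42. purged={a.com,b.com}
Op 21: tick 9 -> clock=51.
lookup a.com: not in cache (expired or never inserted)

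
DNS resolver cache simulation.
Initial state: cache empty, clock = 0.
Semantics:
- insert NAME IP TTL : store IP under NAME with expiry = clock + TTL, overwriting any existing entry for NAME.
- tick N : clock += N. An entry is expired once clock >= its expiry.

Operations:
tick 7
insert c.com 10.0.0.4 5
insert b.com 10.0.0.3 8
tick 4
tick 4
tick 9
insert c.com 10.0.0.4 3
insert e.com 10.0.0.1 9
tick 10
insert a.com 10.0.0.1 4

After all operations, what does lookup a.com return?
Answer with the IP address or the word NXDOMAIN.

Op 1: tick 7 -> clock=7.
Op 2: insert c.com -> 10.0.0.4 (expiry=7+5=12). clock=7
Op 3: insert b.com -> 10.0.0.3 (expiry=7+8=15). clock=7
Op 4: tick 4 -> clock=11.
Op 5: tick 4 -> clock=15. purged={b.com,c.com}
Op 6: tick 9 -> clock=24.
Op 7: insert c.com -> 10.0.0.4 (expiry=24+3=27). clock=24
Op 8: insert e.com -> 10.0.0.1 (expiry=24+9=33). clock=24
Op 9: tick 10 -> clock=34. purged={c.com,e.com}
Op 10: insert a.com -> 10.0.0.1 (expiry=34+4=38). clock=34
lookup a.com: present, ip=10.0.0.1 expiry=38 > clock=34

Answer: 10.0.0.1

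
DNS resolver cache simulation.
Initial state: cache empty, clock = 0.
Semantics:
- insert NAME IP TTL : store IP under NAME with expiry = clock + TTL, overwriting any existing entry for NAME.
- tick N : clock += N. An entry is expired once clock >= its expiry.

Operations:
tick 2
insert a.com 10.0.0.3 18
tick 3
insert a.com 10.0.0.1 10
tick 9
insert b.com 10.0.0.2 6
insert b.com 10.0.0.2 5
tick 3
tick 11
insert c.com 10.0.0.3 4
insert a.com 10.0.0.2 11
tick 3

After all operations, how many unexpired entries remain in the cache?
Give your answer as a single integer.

Answer: 2

Derivation:
Op 1: tick 2 -> clock=2.
Op 2: insert a.com -> 10.0.0.3 (expiry=2+18=20). clock=2
Op 3: tick 3 -> clock=5.
Op 4: insert a.com -> 10.0.0.1 (expiry=5+10=15). clock=5
Op 5: tick 9 -> clock=14.
Op 6: insert b.com -> 10.0.0.2 (expiry=14+6=20). clock=14
Op 7: insert b.com -> 10.0.0.2 (expiry=14+5=19). clock=14
Op 8: tick 3 -> clock=17. purged={a.com}
Op 9: tick 11 -> clock=28. purged={b.com}
Op 10: insert c.com -> 10.0.0.3 (expiry=28+4=32). clock=28
Op 11: insert a.com -> 10.0.0.2 (expiry=28+11=39). clock=28
Op 12: tick 3 -> clock=31.
Final cache (unexpired): {a.com,c.com} -> size=2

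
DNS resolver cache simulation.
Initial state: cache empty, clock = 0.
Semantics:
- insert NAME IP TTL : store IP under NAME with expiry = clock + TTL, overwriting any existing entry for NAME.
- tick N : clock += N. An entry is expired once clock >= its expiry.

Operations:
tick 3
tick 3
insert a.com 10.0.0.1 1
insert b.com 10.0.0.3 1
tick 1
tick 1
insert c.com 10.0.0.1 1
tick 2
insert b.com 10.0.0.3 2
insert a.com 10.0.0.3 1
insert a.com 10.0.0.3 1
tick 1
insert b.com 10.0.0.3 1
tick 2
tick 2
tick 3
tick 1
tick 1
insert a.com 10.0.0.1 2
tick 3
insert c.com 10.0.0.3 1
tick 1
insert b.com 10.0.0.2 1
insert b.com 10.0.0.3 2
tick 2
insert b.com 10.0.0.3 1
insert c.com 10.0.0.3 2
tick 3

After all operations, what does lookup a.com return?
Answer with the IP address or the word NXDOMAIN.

Op 1: tick 3 -> clock=3.
Op 2: tick 3 -> clock=6.
Op 3: insert a.com -> 10.0.0.1 (expiry=6+1=7). clock=6
Op 4: insert b.com -> 10.0.0.3 (expiry=6+1=7). clock=6
Op 5: tick 1 -> clock=7. purged={a.com,b.com}
Op 6: tick 1 -> clock=8.
Op 7: insert c.com -> 10.0.0.1 (expiry=8+1=9). clock=8
Op 8: tick 2 -> clock=10. purged={c.com}
Op 9: insert b.com -> 10.0.0.3 (expiry=10+2=12). clock=10
Op 10: insert a.com -> 10.0.0.3 (expiry=10+1=11). clock=10
Op 11: insert a.com -> 10.0.0.3 (expiry=10+1=11). clock=10
Op 12: tick 1 -> clock=11. purged={a.com}
Op 13: insert b.com -> 10.0.0.3 (expiry=11+1=12). clock=11
Op 14: tick 2 -> clock=13. purged={b.com}
Op 15: tick 2 -> clock=15.
Op 16: tick 3 -> clock=18.
Op 17: tick 1 -> clock=19.
Op 18: tick 1 -> clock=20.
Op 19: insert a.com -> 10.0.0.1 (expiry=20+2=22). clock=20
Op 20: tick 3 -> clock=23. purged={a.com}
Op 21: insert c.com -> 10.0.0.3 (expiry=23+1=24). clock=23
Op 22: tick 1 -> clock=24. purged={c.com}
Op 23: insert b.com -> 10.0.0.2 (expiry=24+1=25). clock=24
Op 24: insert b.com -> 10.0.0.3 (expiry=24+2=26). clock=24
Op 25: tick 2 -> clock=26. purged={b.com}
Op 26: insert b.com -> 10.0.0.3 (expiry=26+1=27). clock=26
Op 27: insert c.com -> 10.0.0.3 (expiry=26+2=28). clock=26
Op 28: tick 3 -> clock=29. purged={b.com,c.com}
lookup a.com: not in cache (expired or never inserted)

Answer: NXDOMAIN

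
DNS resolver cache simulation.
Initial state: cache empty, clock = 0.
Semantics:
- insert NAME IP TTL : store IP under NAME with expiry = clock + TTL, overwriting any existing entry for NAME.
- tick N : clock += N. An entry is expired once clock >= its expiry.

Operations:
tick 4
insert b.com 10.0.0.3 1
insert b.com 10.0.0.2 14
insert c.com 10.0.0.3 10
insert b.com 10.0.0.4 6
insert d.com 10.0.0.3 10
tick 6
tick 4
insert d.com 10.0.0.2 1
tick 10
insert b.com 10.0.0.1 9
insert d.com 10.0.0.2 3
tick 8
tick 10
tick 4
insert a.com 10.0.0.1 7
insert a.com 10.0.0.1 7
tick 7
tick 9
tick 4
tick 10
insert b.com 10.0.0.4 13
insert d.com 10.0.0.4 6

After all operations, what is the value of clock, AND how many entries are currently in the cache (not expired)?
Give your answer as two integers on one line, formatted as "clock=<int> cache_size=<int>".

Answer: clock=76 cache_size=2

Derivation:
Op 1: tick 4 -> clock=4.
Op 2: insert b.com -> 10.0.0.3 (expiry=4+1=5). clock=4
Op 3: insert b.com -> 10.0.0.2 (expiry=4+14=18). clock=4
Op 4: insert c.com -> 10.0.0.3 (expiry=4+10=14). clock=4
Op 5: insert b.com -> 10.0.0.4 (expiry=4+6=10). clock=4
Op 6: insert d.com -> 10.0.0.3 (expiry=4+10=14). clock=4
Op 7: tick 6 -> clock=10. purged={b.com}
Op 8: tick 4 -> clock=14. purged={c.com,d.com}
Op 9: insert d.com -> 10.0.0.2 (expiry=14+1=15). clock=14
Op 10: tick 10 -> clock=24. purged={d.com}
Op 11: insert b.com -> 10.0.0.1 (expiry=24+9=33). clock=24
Op 12: insert d.com -> 10.0.0.2 (expiry=24+3=27). clock=24
Op 13: tick 8 -> clock=32. purged={d.com}
Op 14: tick 10 -> clock=42. purged={b.com}
Op 15: tick 4 -> clock=46.
Op 16: insert a.com -> 10.0.0.1 (expiry=46+7=53). clock=46
Op 17: insert a.com -> 10.0.0.1 (expiry=46+7=53). clock=46
Op 18: tick 7 -> clock=53. purged={a.com}
Op 19: tick 9 -> clock=62.
Op 20: tick 4 -> clock=66.
Op 21: tick 10 -> clock=76.
Op 22: insert b.com -> 10.0.0.4 (expiry=76+13=89). clock=76
Op 23: insert d.com -> 10.0.0.4 (expiry=76+6=82). clock=76
Final clock = 76
Final cache (unexpired): {b.com,d.com} -> size=2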